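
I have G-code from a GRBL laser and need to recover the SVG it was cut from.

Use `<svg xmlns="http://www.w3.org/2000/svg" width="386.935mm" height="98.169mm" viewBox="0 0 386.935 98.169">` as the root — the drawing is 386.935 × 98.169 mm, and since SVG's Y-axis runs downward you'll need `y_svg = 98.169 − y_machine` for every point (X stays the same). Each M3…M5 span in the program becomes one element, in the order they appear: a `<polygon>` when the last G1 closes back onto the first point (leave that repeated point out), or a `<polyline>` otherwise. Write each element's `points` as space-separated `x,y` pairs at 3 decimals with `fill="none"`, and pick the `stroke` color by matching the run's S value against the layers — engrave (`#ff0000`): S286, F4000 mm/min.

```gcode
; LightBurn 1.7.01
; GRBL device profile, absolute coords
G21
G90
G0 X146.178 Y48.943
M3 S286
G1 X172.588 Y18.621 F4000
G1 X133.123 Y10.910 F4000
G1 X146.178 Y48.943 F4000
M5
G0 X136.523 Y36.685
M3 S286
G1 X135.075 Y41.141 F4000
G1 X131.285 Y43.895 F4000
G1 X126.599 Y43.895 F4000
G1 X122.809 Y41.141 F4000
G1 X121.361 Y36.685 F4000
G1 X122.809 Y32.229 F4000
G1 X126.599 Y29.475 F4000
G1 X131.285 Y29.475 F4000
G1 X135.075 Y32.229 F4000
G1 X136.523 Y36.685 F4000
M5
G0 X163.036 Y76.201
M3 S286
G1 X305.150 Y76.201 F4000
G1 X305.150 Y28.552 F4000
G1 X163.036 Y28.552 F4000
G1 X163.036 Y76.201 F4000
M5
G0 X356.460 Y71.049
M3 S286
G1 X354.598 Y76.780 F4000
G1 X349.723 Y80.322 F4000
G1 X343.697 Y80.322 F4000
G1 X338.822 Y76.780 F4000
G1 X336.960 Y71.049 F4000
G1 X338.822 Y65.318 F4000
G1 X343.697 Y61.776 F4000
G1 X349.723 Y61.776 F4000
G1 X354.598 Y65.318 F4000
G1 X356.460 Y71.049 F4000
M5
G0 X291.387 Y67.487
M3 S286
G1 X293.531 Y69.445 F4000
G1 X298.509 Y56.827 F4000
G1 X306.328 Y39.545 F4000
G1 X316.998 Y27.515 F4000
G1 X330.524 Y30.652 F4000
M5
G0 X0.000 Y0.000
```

<svg xmlns="http://www.w3.org/2000/svg" width="386.935mm" height="98.169mm" viewBox="0 0 386.935 98.169">
  <polygon points="146.178,49.226 172.588,79.548 133.123,87.259" fill="none" stroke="#ff0000"/>
  <polygon points="136.523,61.484 135.075,57.028 131.285,54.274 126.599,54.274 122.809,57.028 121.361,61.484 122.809,65.940 126.599,68.694 131.285,68.694 135.075,65.940" fill="none" stroke="#ff0000"/>
  <polygon points="163.036,21.968 305.150,21.968 305.150,69.617 163.036,69.617" fill="none" stroke="#ff0000"/>
  <polygon points="356.460,27.120 354.598,21.389 349.723,17.847 343.697,17.847 338.822,21.389 336.960,27.120 338.822,32.851 343.697,36.393 349.723,36.393 354.598,32.851" fill="none" stroke="#ff0000"/>
  <polyline points="291.387,30.682 293.531,28.724 298.509,41.342 306.328,58.624 316.998,70.654 330.524,67.517" fill="none" stroke="#ff0000"/>
</svg>

Each laser-on run becomes one SVG element. Flip Y back into SVG space with y_svg = 98.169 − y_machine. Every run uses S286, so all elements get stroke `#ff0000` (engrave).

Run 1: The run returns to its start, so emit a `<polygon>` with points (Y-flipped): 146.178,49.226 172.588,79.548 133.123,87.259.

Run 2: The run returns to its start, so emit a `<polygon>` with points (Y-flipped): 136.523,61.484 135.075,57.028 131.285,54.274 126.599,54.274 122.809,57.028 121.361,61.484 122.809,65.940 126.599,68.694 131.285,68.694 135.075,65.940.

Run 3: The run returns to its start, so emit a `<polygon>` with points (Y-flipped): 163.036,21.968 305.150,21.968 305.150,69.617 163.036,69.617.

Run 4: The run returns to its start, so emit a `<polygon>` with points (Y-flipped): 356.460,27.120 354.598,21.389 349.723,17.847 343.697,17.847 338.822,21.389 336.960,27.120 338.822,32.851 343.697,36.393 349.723,36.393 354.598,32.851.

Run 5: The run is open, so emit a `<polyline>` with points (Y-flipped): 291.387,30.682 293.531,28.724 298.509,41.342 306.328,58.624 316.998,70.654 330.524,67.517.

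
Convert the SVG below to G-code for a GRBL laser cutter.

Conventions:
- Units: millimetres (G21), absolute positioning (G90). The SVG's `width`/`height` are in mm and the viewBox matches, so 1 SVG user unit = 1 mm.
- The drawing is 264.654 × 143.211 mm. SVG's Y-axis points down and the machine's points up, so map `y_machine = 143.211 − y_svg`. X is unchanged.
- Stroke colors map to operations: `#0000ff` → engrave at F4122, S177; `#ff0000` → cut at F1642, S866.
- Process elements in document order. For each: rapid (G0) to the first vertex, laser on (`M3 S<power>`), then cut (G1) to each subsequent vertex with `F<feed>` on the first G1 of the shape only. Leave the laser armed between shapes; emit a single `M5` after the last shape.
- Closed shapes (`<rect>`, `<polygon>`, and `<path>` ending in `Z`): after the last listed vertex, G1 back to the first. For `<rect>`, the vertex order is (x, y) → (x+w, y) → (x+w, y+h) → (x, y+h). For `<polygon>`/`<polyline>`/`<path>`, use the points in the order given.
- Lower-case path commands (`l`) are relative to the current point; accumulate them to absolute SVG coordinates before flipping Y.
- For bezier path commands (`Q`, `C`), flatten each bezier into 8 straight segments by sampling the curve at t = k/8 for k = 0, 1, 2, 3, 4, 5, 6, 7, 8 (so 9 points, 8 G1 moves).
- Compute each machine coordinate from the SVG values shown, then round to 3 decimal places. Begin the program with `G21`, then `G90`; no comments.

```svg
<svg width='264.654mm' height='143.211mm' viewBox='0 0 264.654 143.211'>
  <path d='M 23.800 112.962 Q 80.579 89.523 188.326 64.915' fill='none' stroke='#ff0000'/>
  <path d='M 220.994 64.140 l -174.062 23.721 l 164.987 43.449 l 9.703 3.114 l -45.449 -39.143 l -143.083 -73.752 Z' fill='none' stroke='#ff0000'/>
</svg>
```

G21
G90
G0 X23.800 Y30.249
M3 S866
G1 X38.791 Y36.127 F1642
G1 X55.375 Y42.042
G1 X73.552 Y47.993
G1 X93.321 Y53.980
G1 X114.683 Y60.004
G1 X137.638 Y66.065
G1 X162.186 Y72.162
G1 X188.326 Y78.296
G0 X220.994 Y79.071
M3 S866
G1 X46.932 Y55.350 F1642
G1 X211.919 Y11.901
G1 X221.622 Y8.787
G1 X176.173 Y47.930
G1 X33.090 Y121.682
G1 X220.994 Y79.071
M5

viewBox `0 0 264.654 143.211` with mm width/height → 1 unit = 1 mm. Flip: y_m = 143.211 − y_svg.

**Shape 1** — `<path>` quadratic bezier, stroke `#ff0000` → cut (S866, F1642). Control points (SVG): P0=(23.800,112.962), P1=(80.579,89.523), P2=(188.326,64.915); sampled at t=k/8. Machine vertices: (23.800,30.249) → (38.791,36.127) → (55.375,42.042) → (73.552,47.993) → (93.321,53.980) → (114.683,60.004) → (137.638,66.065) → (162.186,72.162) → (188.326,78.296). Open path.

**Shape 2** — `<path>` closed polygon, stroke `#ff0000` → cut (S866, F1642). Machine vertices: (220.994,79.071) → (46.932,55.350) → (211.919,11.901) → (221.622,8.787) → (176.173,47.930) → (33.090,121.682) → (220.994,79.071). Closed: final G1 returns to the first vertex.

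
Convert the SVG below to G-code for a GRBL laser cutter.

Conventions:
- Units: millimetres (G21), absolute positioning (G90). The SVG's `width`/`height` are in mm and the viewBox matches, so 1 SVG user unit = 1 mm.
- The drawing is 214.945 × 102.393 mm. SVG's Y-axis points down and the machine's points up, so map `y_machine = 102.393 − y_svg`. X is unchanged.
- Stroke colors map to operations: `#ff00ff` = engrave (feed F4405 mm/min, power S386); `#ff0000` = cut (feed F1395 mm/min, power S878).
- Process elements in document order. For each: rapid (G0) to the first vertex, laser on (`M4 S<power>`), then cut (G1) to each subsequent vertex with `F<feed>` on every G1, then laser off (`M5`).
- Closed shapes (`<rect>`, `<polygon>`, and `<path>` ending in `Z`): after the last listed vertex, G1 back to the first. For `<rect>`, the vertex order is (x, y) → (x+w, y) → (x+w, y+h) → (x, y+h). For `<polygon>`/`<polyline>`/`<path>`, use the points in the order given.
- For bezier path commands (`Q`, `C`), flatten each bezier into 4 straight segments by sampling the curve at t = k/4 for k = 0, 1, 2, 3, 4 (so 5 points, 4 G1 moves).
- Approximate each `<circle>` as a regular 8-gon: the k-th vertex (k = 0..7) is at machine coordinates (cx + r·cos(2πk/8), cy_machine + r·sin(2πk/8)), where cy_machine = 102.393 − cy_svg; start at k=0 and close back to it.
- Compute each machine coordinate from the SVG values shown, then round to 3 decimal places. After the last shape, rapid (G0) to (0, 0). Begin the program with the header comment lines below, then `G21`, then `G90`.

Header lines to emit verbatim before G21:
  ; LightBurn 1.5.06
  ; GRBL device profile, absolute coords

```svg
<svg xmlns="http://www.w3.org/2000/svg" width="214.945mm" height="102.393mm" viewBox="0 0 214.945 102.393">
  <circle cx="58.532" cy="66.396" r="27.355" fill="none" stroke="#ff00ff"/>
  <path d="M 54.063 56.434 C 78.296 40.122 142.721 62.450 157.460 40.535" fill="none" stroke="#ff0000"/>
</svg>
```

Since the viewBox matches the mm dimensions, user units are millimetres directly. The only transform is the Y-flip y_m = 102.393 − y_svg.

Shape 1 is a circle drawn with `<circle>`. Its stroke #ff00ff means engrave at S386, F4405. After flipping Y the toolpath is (85.887,35.997) → (77.875,55.340) → (58.532,63.352) → (39.189,55.340) → (31.177,35.997) → (39.189,16.654) → (58.532,8.642) → (77.875,16.654) → (85.887,35.997), returning to the start.

Shape 2 is a cubic bezier drawn with `<path>`. Its stroke #ff0000 means cut at S878, F1395. After flipping Y the toolpath is (54.063,45.959) → (78.369,52.243) → (109.322,51.807) → (138.494,52.422) → (157.460,61.858).

; LightBurn 1.5.06
; GRBL device profile, absolute coords
G21
G90
G0 X85.887 Y35.997
M4 S386
G1 X77.875 Y55.340 F4405
G1 X58.532 Y63.352 F4405
G1 X39.189 Y55.340 F4405
G1 X31.177 Y35.997 F4405
G1 X39.189 Y16.654 F4405
G1 X58.532 Y8.642 F4405
G1 X77.875 Y16.654 F4405
G1 X85.887 Y35.997 F4405
M5
G0 X54.063 Y45.959
M4 S878
G1 X78.369 Y52.243 F1395
G1 X109.322 Y51.807 F1395
G1 X138.494 Y52.422 F1395
G1 X157.460 Y61.858 F1395
M5
G0 X0.000 Y0.000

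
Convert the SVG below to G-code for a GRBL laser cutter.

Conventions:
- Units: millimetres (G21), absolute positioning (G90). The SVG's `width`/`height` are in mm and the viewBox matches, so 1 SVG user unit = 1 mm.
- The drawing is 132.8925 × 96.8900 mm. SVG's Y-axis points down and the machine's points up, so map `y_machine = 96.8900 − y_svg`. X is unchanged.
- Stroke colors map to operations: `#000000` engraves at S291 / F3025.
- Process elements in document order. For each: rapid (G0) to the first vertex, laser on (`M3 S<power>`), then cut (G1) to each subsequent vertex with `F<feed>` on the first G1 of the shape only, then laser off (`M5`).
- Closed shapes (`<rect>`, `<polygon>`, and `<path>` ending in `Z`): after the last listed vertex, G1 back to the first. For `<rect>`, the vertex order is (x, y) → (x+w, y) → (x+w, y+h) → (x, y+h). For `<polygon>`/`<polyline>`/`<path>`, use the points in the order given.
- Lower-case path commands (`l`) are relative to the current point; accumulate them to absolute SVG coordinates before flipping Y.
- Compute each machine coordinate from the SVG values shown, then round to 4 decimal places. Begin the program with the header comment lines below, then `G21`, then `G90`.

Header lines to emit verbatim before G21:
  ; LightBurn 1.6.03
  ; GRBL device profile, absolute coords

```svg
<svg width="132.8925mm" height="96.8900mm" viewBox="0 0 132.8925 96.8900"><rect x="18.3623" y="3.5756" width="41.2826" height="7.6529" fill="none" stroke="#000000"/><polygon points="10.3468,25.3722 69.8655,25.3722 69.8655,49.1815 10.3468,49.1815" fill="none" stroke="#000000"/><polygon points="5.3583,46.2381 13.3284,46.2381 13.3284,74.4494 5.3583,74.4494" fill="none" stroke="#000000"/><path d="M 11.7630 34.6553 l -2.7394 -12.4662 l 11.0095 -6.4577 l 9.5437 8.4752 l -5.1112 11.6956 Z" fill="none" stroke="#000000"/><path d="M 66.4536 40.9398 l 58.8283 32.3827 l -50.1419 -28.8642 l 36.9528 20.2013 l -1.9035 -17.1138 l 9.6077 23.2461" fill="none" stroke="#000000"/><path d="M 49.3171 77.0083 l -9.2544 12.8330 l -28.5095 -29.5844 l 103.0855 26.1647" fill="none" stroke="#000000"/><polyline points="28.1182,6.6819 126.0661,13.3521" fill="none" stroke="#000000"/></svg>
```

; LightBurn 1.6.03
; GRBL device profile, absolute coords
G21
G90
G0 X18.3623 Y93.3144
M3 S291
G1 X59.6449 Y93.3144 F3025
G1 X59.6449 Y85.6615
G1 X18.3623 Y85.6615
G1 X18.3623 Y93.3144
M5
G0 X10.3468 Y71.5178
M3 S291
G1 X69.8655 Y71.5178 F3025
G1 X69.8655 Y47.7085
G1 X10.3468 Y47.7085
G1 X10.3468 Y71.5178
M5
G0 X5.3583 Y50.6519
M3 S291
G1 X13.3284 Y50.6519 F3025
G1 X13.3284 Y22.4406
G1 X5.3583 Y22.4406
G1 X5.3583 Y50.6519
M5
G0 X11.7630 Y62.2347
M3 S291
G1 X9.0236 Y74.7009 F3025
G1 X20.0331 Y81.1586
G1 X29.5768 Y72.6834
G1 X24.4656 Y60.9878
G1 X11.7630 Y62.2347
M5
G0 X66.4536 Y55.9502
M3 S291
G1 X125.2819 Y23.5675 F3025
G1 X75.1400 Y52.4317
G1 X112.0928 Y32.2304
G1 X110.1893 Y49.3442
G1 X119.7970 Y26.0981
M5
G0 X49.3171 Y19.8817
M3 S291
G1 X40.0627 Y7.0487 F3025
G1 X11.5532 Y36.6331
G1 X114.6387 Y10.4684
M5
G0 X28.1182 Y90.2081
M3 S291
G1 X126.0661 Y83.5379 F3025
M5

viewBox `0 0 132.8925 96.8900` with mm width/height → 1 unit = 1 mm. Flip: y_m = 96.8900 − y_svg.

**Shape 1** — `<rect>` rectangle, stroke `#000000` → engrave (S291, F3025). Machine vertices: (18.3623,93.3144) → (59.6449,93.3144) → (59.6449,85.6615) → (18.3623,85.6615) → (18.3623,93.3144). Closed: final G1 returns to the first vertex.

**Shape 2** — `<polygon>` rectangle, stroke `#000000` → engrave (S291, F3025). Machine vertices: (10.3468,71.5178) → (69.8655,71.5178) → (69.8655,47.7085) → (10.3468,47.7085) → (10.3468,71.5178). Closed: final G1 returns to the first vertex.

**Shape 3** — `<polygon>` rectangle, stroke `#000000` → engrave (S291, F3025). Machine vertices: (5.3583,50.6519) → (13.3284,50.6519) → (13.3284,22.4406) → (5.3583,22.4406) → (5.3583,50.6519). Closed: final G1 returns to the first vertex.

**Shape 4** — `<path>` regular polygon, stroke `#000000` → engrave (S291, F3025). Machine vertices: (11.7630,62.2347) → (9.0236,74.7009) → (20.0331,81.1586) → (29.5768,72.6834) → (24.4656,60.9878) → (11.7630,62.2347). Closed: final G1 returns to the first vertex.

**Shape 5** — `<path>` open polyline, stroke `#000000` → engrave (S291, F3025). Machine vertices: (66.4536,55.9502) → (125.2819,23.5675) → (75.1400,52.4317) → (112.0928,32.2304) → (110.1893,49.3442) → (119.7970,26.0981). Open path.

**Shape 6** — `<path>` open polyline, stroke `#000000` → engrave (S291, F3025). Machine vertices: (49.3171,19.8817) → (40.0627,7.0487) → (11.5532,36.6331) → (114.6387,10.4684). Open path.

**Shape 7** — `<polyline>` line segment, stroke `#000000` → engrave (S291, F3025). Machine vertices: (28.1182,90.2081) → (126.0661,83.5379). Open path.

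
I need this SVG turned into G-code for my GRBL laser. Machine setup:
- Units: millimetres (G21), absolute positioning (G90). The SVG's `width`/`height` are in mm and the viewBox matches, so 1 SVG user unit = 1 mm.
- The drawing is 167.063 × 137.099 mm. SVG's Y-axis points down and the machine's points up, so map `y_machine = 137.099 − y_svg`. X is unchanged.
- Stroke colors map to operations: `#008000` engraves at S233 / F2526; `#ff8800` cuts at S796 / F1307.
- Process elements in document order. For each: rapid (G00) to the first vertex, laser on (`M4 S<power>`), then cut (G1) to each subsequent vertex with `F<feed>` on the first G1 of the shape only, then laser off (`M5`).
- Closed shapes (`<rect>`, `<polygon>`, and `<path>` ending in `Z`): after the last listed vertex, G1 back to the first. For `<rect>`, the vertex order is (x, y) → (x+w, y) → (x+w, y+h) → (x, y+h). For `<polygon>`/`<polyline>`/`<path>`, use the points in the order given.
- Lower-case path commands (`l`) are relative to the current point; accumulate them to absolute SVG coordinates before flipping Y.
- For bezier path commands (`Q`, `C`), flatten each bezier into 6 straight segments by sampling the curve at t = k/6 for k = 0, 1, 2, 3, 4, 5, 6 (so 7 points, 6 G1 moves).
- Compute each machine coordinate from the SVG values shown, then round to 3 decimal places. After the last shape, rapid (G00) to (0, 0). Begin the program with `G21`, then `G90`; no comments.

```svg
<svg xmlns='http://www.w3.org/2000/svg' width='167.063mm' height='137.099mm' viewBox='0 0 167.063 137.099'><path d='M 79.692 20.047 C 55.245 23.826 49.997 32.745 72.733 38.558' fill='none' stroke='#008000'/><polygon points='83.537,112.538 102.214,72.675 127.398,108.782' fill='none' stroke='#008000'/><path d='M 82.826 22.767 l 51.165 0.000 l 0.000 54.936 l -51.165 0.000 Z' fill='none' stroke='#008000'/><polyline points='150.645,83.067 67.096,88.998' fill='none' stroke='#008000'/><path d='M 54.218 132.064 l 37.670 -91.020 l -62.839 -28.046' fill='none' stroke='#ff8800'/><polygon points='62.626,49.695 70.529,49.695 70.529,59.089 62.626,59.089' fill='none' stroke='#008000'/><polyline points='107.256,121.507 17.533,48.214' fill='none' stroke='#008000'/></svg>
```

Since the viewBox matches the mm dimensions, user units are millimetres directly. The only transform is the Y-flip y_m = 137.099 − y_svg.

Shape 1 is a cubic bezier drawn with `<path>`. Its stroke #008000 means engrave at S233, F2526. After flipping Y the toolpath is (79.692,117.052) → (69.109,114.772) → (61.970,111.865) → (58.519,108.559) → (59.000,105.084) → (63.656,101.668) → (72.733,98.541).

Shape 2 is a regular polygon drawn with `<polygon>`. Its stroke #008000 means engrave at S233, F2526. After flipping Y the toolpath is (83.537,24.561) → (102.214,64.424) → (127.398,28.317) → (83.537,24.561), returning to the start.

Shape 3 is a rectangle drawn with `<path>`. Its stroke #008000 means engrave at S233, F2526. After flipping Y the toolpath is (82.826,114.332) → (133.991,114.332) → (133.991,59.396) → (82.826,59.396) → (82.826,114.332), returning to the start.

Shape 4 is a line segment drawn with `<polyline>`. Its stroke #008000 means engrave at S233, F2526. After flipping Y the toolpath is (150.645,54.032) → (67.096,48.101).

Shape 5 is a open polyline drawn with `<path>`. Its stroke #ff8800 means cut at S796, F1307. After flipping Y the toolpath is (54.218,5.035) → (91.888,96.055) → (29.049,124.101).

Shape 6 is a rectangle drawn with `<polygon>`. Its stroke #008000 means engrave at S233, F2526. After flipping Y the toolpath is (62.626,87.404) → (70.529,87.404) → (70.529,78.010) → (62.626,78.010) → (62.626,87.404), returning to the start.

Shape 7 is a line segment drawn with `<polyline>`. Its stroke #008000 means engrave at S233, F2526. After flipping Y the toolpath is (107.256,15.592) → (17.533,88.885).

G21
G90
G00 X79.692 Y117.052
M4 S233
G1 X69.109 Y114.772 F2526
G1 X61.970 Y111.865
G1 X58.519 Y108.559
G1 X59.000 Y105.084
G1 X63.656 Y101.668
G1 X72.733 Y98.541
M5
G00 X83.537 Y24.561
M4 S233
G1 X102.214 Y64.424 F2526
G1 X127.398 Y28.317
G1 X83.537 Y24.561
M5
G00 X82.826 Y114.332
M4 S233
G1 X133.991 Y114.332 F2526
G1 X133.991 Y59.396
G1 X82.826 Y59.396
G1 X82.826 Y114.332
M5
G00 X150.645 Y54.032
M4 S233
G1 X67.096 Y48.101 F2526
M5
G00 X54.218 Y5.035
M4 S796
G1 X91.888 Y96.055 F1307
G1 X29.049 Y124.101
M5
G00 X62.626 Y87.404
M4 S233
G1 X70.529 Y87.404 F2526
G1 X70.529 Y78.010
G1 X62.626 Y78.010
G1 X62.626 Y87.404
M5
G00 X107.256 Y15.592
M4 S233
G1 X17.533 Y88.885 F2526
M5
G00 X0.000 Y0.000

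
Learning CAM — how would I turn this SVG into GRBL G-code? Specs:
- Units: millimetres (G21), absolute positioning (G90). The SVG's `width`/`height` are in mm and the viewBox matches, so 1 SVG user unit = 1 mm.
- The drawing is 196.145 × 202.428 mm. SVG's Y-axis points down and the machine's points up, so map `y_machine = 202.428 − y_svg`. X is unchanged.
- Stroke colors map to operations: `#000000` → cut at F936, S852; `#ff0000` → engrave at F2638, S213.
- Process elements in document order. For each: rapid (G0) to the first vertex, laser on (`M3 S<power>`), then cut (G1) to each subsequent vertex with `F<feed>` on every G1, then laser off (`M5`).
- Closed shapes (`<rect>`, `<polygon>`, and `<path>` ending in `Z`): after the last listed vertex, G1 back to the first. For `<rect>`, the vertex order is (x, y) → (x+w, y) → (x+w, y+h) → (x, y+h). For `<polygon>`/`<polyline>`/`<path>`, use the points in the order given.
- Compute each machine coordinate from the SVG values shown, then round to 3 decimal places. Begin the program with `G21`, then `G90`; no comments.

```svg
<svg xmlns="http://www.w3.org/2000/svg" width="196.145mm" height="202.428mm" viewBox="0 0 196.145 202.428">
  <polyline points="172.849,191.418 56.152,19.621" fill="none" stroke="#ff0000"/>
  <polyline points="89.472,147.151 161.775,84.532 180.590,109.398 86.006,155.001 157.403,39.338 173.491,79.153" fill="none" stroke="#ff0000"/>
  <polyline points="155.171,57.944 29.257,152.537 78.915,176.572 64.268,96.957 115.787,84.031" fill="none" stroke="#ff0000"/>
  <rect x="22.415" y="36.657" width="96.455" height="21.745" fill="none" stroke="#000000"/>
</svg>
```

G21
G90
G0 X172.849 Y11.010
M3 S213
G1 X56.152 Y182.807 F2638
M5
G0 X89.472 Y55.277
M3 S213
G1 X161.775 Y117.896 F2638
G1 X180.590 Y93.030 F2638
G1 X86.006 Y47.427 F2638
G1 X157.403 Y163.090 F2638
G1 X173.491 Y123.275 F2638
M5
G0 X155.171 Y144.484
M3 S213
G1 X29.257 Y49.891 F2638
G1 X78.915 Y25.856 F2638
G1 X64.268 Y105.471 F2638
G1 X115.787 Y118.397 F2638
M5
G0 X22.415 Y165.771
M3 S852
G1 X118.870 Y165.771 F936
G1 X118.870 Y144.026 F936
G1 X22.415 Y144.026 F936
G1 X22.415 Y165.771 F936
M5

viewBox `0 0 196.145 202.428` with mm width/height → 1 unit = 1 mm. Flip: y_m = 202.428 − y_svg.

**Shape 1** — `<polyline>` line segment, stroke `#ff0000` → engrave (S213, F2638). Machine vertices: (172.849,11.010) → (56.152,182.807). Open path.

**Shape 2** — `<polyline>` open polyline, stroke `#ff0000` → engrave (S213, F2638). Machine vertices: (89.472,55.277) → (161.775,117.896) → (180.590,93.030) → (86.006,47.427) → (157.403,163.090) → (173.491,123.275). Open path.

**Shape 3** — `<polyline>` open polyline, stroke `#ff0000` → engrave (S213, F2638). Machine vertices: (155.171,144.484) → (29.257,49.891) → (78.915,25.856) → (64.268,105.471) → (115.787,118.397). Open path.

**Shape 4** — `<rect>` rectangle, stroke `#000000` → cut (S852, F936). Machine vertices: (22.415,165.771) → (118.870,165.771) → (118.870,144.026) → (22.415,144.026) → (22.415,165.771). Closed: final G1 returns to the first vertex.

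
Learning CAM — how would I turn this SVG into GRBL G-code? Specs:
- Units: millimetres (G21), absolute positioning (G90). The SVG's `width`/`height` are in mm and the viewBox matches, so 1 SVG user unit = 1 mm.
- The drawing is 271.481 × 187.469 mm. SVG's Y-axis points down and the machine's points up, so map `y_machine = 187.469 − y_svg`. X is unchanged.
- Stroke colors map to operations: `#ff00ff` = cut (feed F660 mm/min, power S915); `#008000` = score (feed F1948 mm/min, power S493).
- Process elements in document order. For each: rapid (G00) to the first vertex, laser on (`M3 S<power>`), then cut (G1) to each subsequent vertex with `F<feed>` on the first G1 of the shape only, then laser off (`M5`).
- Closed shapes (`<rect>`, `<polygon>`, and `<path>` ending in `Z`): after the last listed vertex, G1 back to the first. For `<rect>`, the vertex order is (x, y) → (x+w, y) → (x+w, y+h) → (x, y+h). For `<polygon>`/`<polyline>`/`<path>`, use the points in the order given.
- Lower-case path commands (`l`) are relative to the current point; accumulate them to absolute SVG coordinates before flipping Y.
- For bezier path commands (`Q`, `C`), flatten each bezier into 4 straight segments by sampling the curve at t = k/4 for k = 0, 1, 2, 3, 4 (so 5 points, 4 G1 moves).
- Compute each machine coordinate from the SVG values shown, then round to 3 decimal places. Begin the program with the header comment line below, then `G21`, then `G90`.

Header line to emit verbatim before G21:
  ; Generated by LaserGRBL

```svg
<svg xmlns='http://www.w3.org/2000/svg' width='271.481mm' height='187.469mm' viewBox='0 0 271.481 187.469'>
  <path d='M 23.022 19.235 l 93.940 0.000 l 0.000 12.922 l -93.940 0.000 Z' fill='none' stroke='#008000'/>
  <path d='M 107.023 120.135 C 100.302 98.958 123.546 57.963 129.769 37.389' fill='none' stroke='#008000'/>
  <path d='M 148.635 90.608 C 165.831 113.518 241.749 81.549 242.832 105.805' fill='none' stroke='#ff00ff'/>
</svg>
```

Since the viewBox matches the mm dimensions, user units are millimetres directly. The only transform is the Y-flip y_m = 187.469 − y_svg.

Shape 1 is a rectangle drawn with `<path>`. Its stroke #008000 means score at S493, F1948. After flipping Y the toolpath is (23.022,168.234) → (116.962,168.234) → (116.962,155.312) → (23.022,155.312) → (23.022,168.234), returning to the start.

Shape 2 is a cubic bezier drawn with `<path>`. Its stroke #008000 means score at S493, F1948. After flipping Y the toolpath is (107.023,67.334) → (106.867,86.304) → (113.542,108.933) → (122.644,131.449) → (129.769,150.080).

Shape 3 is a cubic bezier drawn with `<path>`. Its stroke #ff00ff means cut at S915, F660. After flipping Y the toolpath is (148.635,96.861) → (170.456,88.232) → (201.776,89.767) → (230.075,91.050) → (242.832,81.664).

; Generated by LaserGRBL
G21
G90
G00 X23.022 Y168.234
M3 S493
G1 X116.962 Y168.234 F1948
G1 X116.962 Y155.312
G1 X23.022 Y155.312
G1 X23.022 Y168.234
M5
G00 X107.023 Y67.334
M3 S493
G1 X106.867 Y86.304 F1948
G1 X113.542 Y108.933
G1 X122.644 Y131.449
G1 X129.769 Y150.080
M5
G00 X148.635 Y96.861
M3 S915
G1 X170.456 Y88.232 F660
G1 X201.776 Y89.767
G1 X230.075 Y91.050
G1 X242.832 Y81.664
M5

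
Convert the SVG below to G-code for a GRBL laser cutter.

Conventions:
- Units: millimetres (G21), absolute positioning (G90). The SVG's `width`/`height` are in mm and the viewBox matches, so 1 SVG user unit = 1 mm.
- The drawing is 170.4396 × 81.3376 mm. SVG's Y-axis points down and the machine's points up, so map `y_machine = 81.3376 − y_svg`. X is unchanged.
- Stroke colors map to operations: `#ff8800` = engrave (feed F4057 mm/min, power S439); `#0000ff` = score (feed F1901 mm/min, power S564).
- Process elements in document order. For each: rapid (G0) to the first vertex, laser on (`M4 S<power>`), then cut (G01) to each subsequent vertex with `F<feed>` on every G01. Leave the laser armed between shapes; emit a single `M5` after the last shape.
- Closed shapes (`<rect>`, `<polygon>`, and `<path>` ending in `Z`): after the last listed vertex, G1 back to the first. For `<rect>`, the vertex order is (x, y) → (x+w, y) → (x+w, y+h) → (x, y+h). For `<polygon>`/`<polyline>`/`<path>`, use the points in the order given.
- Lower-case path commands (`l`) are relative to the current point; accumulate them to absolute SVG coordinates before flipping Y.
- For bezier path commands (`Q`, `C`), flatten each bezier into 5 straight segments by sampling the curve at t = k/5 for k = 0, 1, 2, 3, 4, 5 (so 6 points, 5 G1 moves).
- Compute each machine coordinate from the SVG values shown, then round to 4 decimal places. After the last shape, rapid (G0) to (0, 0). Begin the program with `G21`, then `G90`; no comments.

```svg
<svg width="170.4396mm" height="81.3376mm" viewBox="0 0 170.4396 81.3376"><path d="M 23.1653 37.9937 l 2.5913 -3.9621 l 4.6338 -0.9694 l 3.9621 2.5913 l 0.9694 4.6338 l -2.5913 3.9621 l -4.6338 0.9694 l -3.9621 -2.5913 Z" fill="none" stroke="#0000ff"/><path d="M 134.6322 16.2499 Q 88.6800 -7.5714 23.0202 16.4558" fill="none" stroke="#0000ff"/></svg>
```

G21
G90
G0 X23.1653 Y43.3439
M4 S564
G01 X25.7566 Y47.3060 F1901
G01 X30.3904 Y48.2754 F1901
G01 X34.3525 Y45.6841 F1901
G01 X35.3219 Y41.0503 F1901
G01 X32.7306 Y37.0882 F1901
G01 X28.0968 Y36.1188 F1901
G01 X24.1347 Y38.7101 F1901
G01 X23.1653 Y43.3439 F1901
G0 X134.6322 Y65.0877
M4 S564
G01 X115.4630 Y72.7023 F1901
G01 X94.7172 Y76.4890 F1901
G01 X72.3948 Y76.4478 F1901
G01 X48.4958 Y72.5787 F1901
G01 X23.0202 Y64.8818 F1901
M5
G0 X0.0000 Y0.0000

viewBox `0 0 170.4396 81.3376` with mm width/height → 1 unit = 1 mm. Flip: y_m = 81.3376 − y_svg.

**Shape 1** — `<path>` regular polygon, stroke `#0000ff` → score (S564, F1901). Machine vertices: (23.1653,43.3439) → (25.7566,47.3060) → (30.3904,48.2754) → (34.3525,45.6841) → (35.3219,41.0503) → (32.7306,37.0882) → (28.0968,36.1188) → (24.1347,38.7101) → (23.1653,43.3439). Closed: final G1 returns to the first vertex.

**Shape 2** — `<path>` quadratic bezier, stroke `#0000ff` → score (S564, F1901). Control points (SVG): P0=(134.6322,16.2499), P1=(88.6800,-7.5714), P2=(23.0202,16.4558); sampled at t=k/5. Machine vertices: (134.6322,65.0877) → (115.4630,72.7023) → (94.7172,76.4890) → (72.3948,76.4478) → (48.4958,72.5787) → (23.0202,64.8818). Open path.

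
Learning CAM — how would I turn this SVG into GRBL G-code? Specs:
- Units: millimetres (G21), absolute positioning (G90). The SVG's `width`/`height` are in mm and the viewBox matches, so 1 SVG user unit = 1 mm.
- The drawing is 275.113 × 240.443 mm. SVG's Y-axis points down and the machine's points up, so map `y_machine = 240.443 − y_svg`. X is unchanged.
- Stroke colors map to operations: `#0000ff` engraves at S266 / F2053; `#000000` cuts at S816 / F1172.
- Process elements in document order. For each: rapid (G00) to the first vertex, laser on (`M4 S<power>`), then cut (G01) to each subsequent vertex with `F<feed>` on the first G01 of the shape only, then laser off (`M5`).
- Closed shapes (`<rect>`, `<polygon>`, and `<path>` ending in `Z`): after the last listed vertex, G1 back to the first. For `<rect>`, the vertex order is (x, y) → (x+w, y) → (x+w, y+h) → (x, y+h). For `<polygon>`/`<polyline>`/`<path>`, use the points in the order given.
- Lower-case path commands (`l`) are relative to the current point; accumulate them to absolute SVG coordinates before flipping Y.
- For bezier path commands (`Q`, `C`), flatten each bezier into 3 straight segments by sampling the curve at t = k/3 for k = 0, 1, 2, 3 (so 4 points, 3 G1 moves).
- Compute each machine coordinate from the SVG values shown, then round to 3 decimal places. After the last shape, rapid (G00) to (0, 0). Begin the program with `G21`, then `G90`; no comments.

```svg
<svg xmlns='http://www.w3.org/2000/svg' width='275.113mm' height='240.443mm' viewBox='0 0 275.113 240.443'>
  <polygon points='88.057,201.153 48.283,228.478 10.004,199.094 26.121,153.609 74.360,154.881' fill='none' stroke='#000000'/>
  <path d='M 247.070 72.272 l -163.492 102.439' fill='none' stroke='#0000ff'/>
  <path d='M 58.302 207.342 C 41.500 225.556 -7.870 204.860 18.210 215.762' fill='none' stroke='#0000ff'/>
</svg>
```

viewBox `0 0 275.113 240.443` with mm width/height → 1 unit = 1 mm. Flip: y_m = 240.443 − y_svg.

**Shape 1** — `<polygon>` regular polygon, stroke `#000000` → cut (S816, F1172). Machine vertices: (88.057,39.290) → (48.283,11.965) → (10.004,41.349) → (26.121,86.834) → (74.360,85.562) → (88.057,39.290). Closed: final G1 returns to the first vertex.

**Shape 2** — `<path>` line segment, stroke `#0000ff` → engrave (S266, F2053). Machine vertices: (247.070,168.171) → (83.578,65.732). Open path.

**Shape 3** — `<path>` cubic bezier, stroke `#0000ff` → engrave (S266, F2053). Control points (SVG): P0=(58.302,207.342), P1=(41.500,225.556), P2=(-7.870,204.860), P3=(18.210,215.762); sampled at t=k/3. Machine vertices: (58.302,33.101) → (34.645,25.246) → (13.279,27.662) → (18.210,24.681). Open path.

G21
G90
G00 X88.057 Y39.290
M4 S816
G01 X48.283 Y11.965 F1172
G01 X10.004 Y41.349
G01 X26.121 Y86.834
G01 X74.360 Y85.562
G01 X88.057 Y39.290
M5
G00 X247.070 Y168.171
M4 S266
G01 X83.578 Y65.732 F2053
M5
G00 X58.302 Y33.101
M4 S266
G01 X34.645 Y25.246 F2053
G01 X13.279 Y27.662
G01 X18.210 Y24.681
M5
G00 X0.000 Y0.000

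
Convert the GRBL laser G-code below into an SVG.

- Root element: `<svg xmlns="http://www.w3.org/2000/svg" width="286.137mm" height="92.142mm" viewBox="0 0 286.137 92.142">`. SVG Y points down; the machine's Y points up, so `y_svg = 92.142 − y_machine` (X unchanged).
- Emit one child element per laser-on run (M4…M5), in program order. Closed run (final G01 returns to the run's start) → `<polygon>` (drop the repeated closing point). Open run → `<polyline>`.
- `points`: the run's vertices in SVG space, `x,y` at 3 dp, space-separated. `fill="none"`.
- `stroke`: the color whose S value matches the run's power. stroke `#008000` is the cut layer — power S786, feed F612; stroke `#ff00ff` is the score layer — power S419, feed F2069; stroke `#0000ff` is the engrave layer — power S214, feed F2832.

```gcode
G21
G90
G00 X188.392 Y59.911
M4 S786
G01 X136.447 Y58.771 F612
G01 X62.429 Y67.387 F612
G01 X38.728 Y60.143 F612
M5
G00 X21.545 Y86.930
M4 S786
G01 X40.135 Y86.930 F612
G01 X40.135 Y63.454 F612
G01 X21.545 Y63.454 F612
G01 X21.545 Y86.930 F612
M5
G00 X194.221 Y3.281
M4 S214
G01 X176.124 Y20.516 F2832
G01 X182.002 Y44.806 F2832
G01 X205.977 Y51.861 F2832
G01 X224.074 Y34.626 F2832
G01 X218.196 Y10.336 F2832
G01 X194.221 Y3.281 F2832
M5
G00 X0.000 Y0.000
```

Machine Y-up, SVG Y-down with viewBox height 92.142, so y_svg = 92.142 − y_machine; X carries over.

Run 1: S786 ⇒ cut layer `#008000`. The run is open, so emit a `<polyline>` with points (Y-flipped): 188.392,32.231 136.447,33.371 62.429,24.755 38.728,31.999.

Run 2: power S786 maps to stroke `#008000` (cut). The run returns to its start, so emit a `<polygon>` with points (Y-flipped): 21.545,5.212 40.135,5.212 40.135,28.688 21.545,28.688.

Run 3: the run's S214 means `#0000ff` (engrave). The run returns to its start, so emit a `<polygon>` with points (Y-flipped): 194.221,88.861 176.124,71.626 182.002,47.336 205.977,40.281 224.074,57.516 218.196,81.806.

<svg xmlns="http://www.w3.org/2000/svg" width="286.137mm" height="92.142mm" viewBox="0 0 286.137 92.142">
  <polyline points="188.392,32.231 136.447,33.371 62.429,24.755 38.728,31.999" fill="none" stroke="#008000"/>
  <polygon points="21.545,5.212 40.135,5.212 40.135,28.688 21.545,28.688" fill="none" stroke="#008000"/>
  <polygon points="194.221,88.861 176.124,71.626 182.002,47.336 205.977,40.281 224.074,57.516 218.196,81.806" fill="none" stroke="#0000ff"/>
</svg>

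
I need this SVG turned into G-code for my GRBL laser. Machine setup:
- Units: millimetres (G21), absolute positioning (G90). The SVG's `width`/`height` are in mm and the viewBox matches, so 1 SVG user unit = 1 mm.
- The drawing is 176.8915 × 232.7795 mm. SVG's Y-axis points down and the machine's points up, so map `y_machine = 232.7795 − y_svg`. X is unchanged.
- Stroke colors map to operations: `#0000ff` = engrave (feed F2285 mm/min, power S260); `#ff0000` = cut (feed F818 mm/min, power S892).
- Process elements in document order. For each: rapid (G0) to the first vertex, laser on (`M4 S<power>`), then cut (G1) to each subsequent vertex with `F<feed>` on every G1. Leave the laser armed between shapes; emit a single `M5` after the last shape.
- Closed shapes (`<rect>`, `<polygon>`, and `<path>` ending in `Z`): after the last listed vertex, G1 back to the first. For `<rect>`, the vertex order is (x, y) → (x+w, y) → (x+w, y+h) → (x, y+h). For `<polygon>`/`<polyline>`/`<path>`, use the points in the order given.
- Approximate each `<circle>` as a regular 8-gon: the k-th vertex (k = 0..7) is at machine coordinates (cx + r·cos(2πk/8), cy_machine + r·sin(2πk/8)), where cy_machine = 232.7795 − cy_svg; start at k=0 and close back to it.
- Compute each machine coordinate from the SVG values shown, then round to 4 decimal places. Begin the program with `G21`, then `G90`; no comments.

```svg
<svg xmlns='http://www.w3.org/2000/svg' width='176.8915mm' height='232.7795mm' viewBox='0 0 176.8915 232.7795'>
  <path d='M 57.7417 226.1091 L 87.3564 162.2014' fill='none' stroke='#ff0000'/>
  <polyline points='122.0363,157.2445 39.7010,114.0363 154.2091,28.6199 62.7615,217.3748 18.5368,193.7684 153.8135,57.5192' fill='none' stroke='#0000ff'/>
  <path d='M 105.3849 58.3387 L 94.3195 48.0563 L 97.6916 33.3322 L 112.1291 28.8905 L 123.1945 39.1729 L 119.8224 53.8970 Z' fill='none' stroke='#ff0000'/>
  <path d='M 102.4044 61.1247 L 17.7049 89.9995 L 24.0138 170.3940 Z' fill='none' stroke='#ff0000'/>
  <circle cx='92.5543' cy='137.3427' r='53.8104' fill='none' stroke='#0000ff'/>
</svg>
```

G21
G90
G0 X57.7417 Y6.6704
M4 S892
G1 X87.3564 Y70.5781 F818
G0 X122.0363 Y75.5350
M4 S260
G1 X39.7010 Y118.7432 F2285
G1 X154.2091 Y204.1596 F2285
G1 X62.7615 Y15.4047 F2285
G1 X18.5368 Y39.0111 F2285
G1 X153.8135 Y175.2603 F2285
G0 X105.3849 Y174.4408
M4 S892
G1 X94.3195 Y184.7232 F818
G1 X97.6916 Y199.4473 F818
G1 X112.1291 Y203.8890 F818
G1 X123.1945 Y193.6066 F818
G1 X119.8224 Y178.8825 F818
G1 X105.3849 Y174.4408 F818
G0 X102.4044 Y171.6548
M4 S892
G1 X17.7049 Y142.7800 F818
G1 X24.0138 Y62.3855 F818
G1 X102.4044 Y171.6548 F818
G0 X146.3647 Y95.4368
M4 S260
G1 X130.6040 Y133.4865 F2285
G1 X92.5543 Y149.2472 F2285
G1 X54.5046 Y133.4865 F2285
G1 X38.7439 Y95.4368 F2285
G1 X54.5046 Y57.3871 F2285
G1 X92.5543 Y41.6264 F2285
G1 X130.6040 Y57.3871 F2285
G1 X146.3647 Y95.4368 F2285
M5

Since the viewBox matches the mm dimensions, user units are millimetres directly. The only transform is the Y-flip y_m = 232.7795 − y_svg.

Shape 1 is a line segment drawn with `<path>`. Its stroke #ff0000 means cut at S892, F818. After flipping Y the toolpath is (57.7417,6.6704) → (87.3564,70.5781).

Shape 2 is a open polyline drawn with `<polyline>`. Its stroke #0000ff means engrave at S260, F2285. After flipping Y the toolpath is (122.0363,75.5350) → (39.7010,118.7432) → (154.2091,204.1596) → (62.7615,15.4047) → (18.5368,39.0111) → (153.8135,175.2603).

Shape 3 is a regular polygon drawn with `<path>`. Its stroke #ff0000 means cut at S892, F818. After flipping Y the toolpath is (105.3849,174.4408) → (94.3195,184.7232) → (97.6916,199.4473) → (112.1291,203.8890) → (123.1945,193.6066) → (119.8224,178.8825) → (105.3849,174.4408), returning to the start.

Shape 4 is a closed polygon drawn with `<path>`. Its stroke #ff0000 means cut at S892, F818. After flipping Y the toolpath is (102.4044,171.6548) → (17.7049,142.7800) → (24.0138,62.3855) → (102.4044,171.6548), returning to the start.

Shape 5 is a circle drawn with `<circle>`. Its stroke #0000ff means engrave at S260, F2285. After flipping Y the toolpath is (146.3647,95.4368) → (130.6040,133.4865) → (92.5543,149.2472) → (54.5046,133.4865) → (38.7439,95.4368) → (54.5046,57.3871) → (92.5543,41.6264) → (130.6040,57.3871) → (146.3647,95.4368), returning to the start.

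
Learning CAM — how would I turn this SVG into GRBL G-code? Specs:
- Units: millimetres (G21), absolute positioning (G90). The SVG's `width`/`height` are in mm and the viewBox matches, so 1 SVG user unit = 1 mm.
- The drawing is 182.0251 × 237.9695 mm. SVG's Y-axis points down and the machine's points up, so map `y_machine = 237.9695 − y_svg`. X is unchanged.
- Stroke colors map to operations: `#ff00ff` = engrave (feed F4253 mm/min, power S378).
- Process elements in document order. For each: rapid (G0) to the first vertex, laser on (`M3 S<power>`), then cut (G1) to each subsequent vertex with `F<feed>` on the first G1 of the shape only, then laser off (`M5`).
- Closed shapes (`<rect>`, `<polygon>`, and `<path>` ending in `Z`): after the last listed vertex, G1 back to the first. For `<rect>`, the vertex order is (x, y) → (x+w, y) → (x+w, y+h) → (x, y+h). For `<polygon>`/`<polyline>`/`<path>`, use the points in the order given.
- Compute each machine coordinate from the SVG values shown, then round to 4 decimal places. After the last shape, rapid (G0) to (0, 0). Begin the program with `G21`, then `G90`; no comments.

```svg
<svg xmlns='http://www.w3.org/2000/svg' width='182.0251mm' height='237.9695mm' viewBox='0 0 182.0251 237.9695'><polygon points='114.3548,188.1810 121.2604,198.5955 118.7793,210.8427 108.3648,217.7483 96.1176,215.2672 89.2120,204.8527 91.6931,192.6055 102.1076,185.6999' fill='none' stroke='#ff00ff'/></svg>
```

G21
G90
G0 X114.3548 Y49.7885
M3 S378
G1 X121.2604 Y39.3740 F4253
G1 X118.7793 Y27.1268
G1 X108.3648 Y20.2212
G1 X96.1176 Y22.7023
G1 X89.2120 Y33.1168
G1 X91.6931 Y45.3640
G1 X102.1076 Y52.2696
G1 X114.3548 Y49.7885
M5
G0 X0.0000 Y0.0000

1 u = 1 mm; y_m = 237.9695 − y.

[1] `<polygon>` regular polygon, #ff00ff→engrave S378 F4253: (114.3548,49.7885) → (121.2604,39.3740) → (118.7793,27.1268) → (108.3648,20.2212) → (96.1176,22.7023) → (89.2120,33.1168) → (91.6931,45.3640) → (102.1076,52.2696) → (114.3548,49.7885) (closed)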